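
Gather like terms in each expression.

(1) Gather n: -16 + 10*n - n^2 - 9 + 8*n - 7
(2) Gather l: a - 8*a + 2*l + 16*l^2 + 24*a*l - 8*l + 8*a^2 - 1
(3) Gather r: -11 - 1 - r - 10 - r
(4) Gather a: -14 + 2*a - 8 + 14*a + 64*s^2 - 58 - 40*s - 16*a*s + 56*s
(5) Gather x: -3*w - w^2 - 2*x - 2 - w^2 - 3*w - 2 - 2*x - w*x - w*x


(1) = -n^2 + 18*n - 32
(2) = 8*a^2 - 7*a + 16*l^2 + l*(24*a - 6) - 1
(3) = -2*r - 22
(4) = a*(16 - 16*s) + 64*s^2 + 16*s - 80
(5) = -2*w^2 - 6*w + x*(-2*w - 4) - 4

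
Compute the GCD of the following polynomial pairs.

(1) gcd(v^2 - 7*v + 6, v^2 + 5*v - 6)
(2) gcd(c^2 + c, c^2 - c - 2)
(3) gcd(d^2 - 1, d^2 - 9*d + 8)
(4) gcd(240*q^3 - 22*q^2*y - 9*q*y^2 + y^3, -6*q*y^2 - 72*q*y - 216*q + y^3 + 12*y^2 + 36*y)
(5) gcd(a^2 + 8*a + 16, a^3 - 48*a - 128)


(1) = gcd((v - 6)*(v - 1), (v - 1)*(v + 6)) = v - 1
(2) = c + 1
(3) = d - 1
(4) = -6*q + y
(5) = gcd((a + 4)^2, (a - 8)*(a + 4)^2) = a^2 + 8*a + 16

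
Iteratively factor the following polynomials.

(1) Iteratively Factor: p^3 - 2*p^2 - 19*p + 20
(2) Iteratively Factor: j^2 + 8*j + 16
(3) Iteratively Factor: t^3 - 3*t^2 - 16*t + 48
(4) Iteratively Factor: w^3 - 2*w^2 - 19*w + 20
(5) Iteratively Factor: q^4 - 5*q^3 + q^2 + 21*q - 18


(1) = (p - 1)*(p^2 - p - 20) = (p - 1)*(p + 4)*(p - 5)
(2) = (j + 4)*(j + 4)
(3) = (t + 4)*(t^2 - 7*t + 12) = (t - 3)*(t + 4)*(t - 4)
(4) = (w + 4)*(w^2 - 6*w + 5) = (w - 5)*(w + 4)*(w - 1)
(5) = (q - 3)*(q^3 - 2*q^2 - 5*q + 6) = (q - 3)*(q - 1)*(q^2 - q - 6) = (q - 3)^2*(q - 1)*(q + 2)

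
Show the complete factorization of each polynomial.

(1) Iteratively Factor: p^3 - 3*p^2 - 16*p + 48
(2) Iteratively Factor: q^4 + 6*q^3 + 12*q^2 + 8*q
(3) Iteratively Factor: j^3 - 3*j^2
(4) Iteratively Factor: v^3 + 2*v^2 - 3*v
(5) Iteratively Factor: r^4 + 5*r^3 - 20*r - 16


(1) = (p - 3)*(p^2 - 16) = (p - 3)*(p + 4)*(p - 4)
(2) = (q + 2)*(q^3 + 4*q^2 + 4*q) = (q + 2)^2*(q^2 + 2*q) = q*(q + 2)^2*(q + 2)
(3) = (j)*(j^2 - 3*j) = j*(j - 3)*(j)
(4) = (v + 3)*(v^2 - v) = v*(v + 3)*(v - 1)
(5) = (r + 4)*(r^3 + r^2 - 4*r - 4) = (r - 2)*(r + 4)*(r^2 + 3*r + 2) = (r - 2)*(r + 2)*(r + 4)*(r + 1)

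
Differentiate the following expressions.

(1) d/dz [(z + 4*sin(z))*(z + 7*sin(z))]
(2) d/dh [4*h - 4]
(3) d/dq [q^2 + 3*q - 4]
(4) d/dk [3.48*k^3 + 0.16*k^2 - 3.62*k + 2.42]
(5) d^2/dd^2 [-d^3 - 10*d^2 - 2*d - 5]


(1) = 11*z*cos(z) + 2*z + 11*sin(z) + 28*sin(2*z)
(2) = 4
(3) = 2*q + 3
(4) = 10.44*k^2 + 0.32*k - 3.62
(5) = -6*d - 20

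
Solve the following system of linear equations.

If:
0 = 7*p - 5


Then:
p = 5/7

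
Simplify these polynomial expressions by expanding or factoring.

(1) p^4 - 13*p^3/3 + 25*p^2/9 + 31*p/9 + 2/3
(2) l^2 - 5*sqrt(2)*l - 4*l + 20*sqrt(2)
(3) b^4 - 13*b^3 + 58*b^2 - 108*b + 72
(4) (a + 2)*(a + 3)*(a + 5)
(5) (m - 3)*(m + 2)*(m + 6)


(1) = (p - 3)*(p - 2)*(p + 1/3)^2
(2) = (l - 4)*(l - 5*sqrt(2))
(3) = (b - 6)*(b - 3)*(b - 2)^2
(4) = a^3 + 10*a^2 + 31*a + 30
(5) = m^3 + 5*m^2 - 12*m - 36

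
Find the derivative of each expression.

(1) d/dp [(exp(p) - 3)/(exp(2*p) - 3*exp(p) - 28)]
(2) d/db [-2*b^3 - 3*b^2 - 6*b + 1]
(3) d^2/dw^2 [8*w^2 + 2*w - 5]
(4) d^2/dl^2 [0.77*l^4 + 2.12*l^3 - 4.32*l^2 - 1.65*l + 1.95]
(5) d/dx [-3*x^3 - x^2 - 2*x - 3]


(1) = (-(exp(p) - 3)*(2*exp(p) - 3) + exp(2*p) - 3*exp(p) - 28)*exp(p)/(-exp(2*p) + 3*exp(p) + 28)^2
(2) = -6*b^2 - 6*b - 6
(3) = 16
(4) = 9.24*l^2 + 12.72*l - 8.64
(5) = -9*x^2 - 2*x - 2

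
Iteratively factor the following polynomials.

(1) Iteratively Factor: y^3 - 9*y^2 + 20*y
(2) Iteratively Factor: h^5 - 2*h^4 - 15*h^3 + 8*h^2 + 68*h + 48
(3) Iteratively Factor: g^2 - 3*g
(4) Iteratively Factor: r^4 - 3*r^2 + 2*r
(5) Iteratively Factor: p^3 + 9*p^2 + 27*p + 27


(1) = (y - 5)*(y^2 - 4*y) = y*(y - 5)*(y - 4)
(2) = (h + 2)*(h^4 - 4*h^3 - 7*h^2 + 22*h + 24) = (h - 4)*(h + 2)*(h^3 - 7*h - 6) = (h - 4)*(h - 3)*(h + 2)*(h^2 + 3*h + 2) = (h - 4)*(h - 3)*(h + 2)^2*(h + 1)
(3) = (g)*(g - 3)
(4) = (r)*(r^3 - 3*r + 2) = r*(r - 1)*(r^2 + r - 2) = r*(r - 1)^2*(r + 2)
(5) = (p + 3)*(p^2 + 6*p + 9) = (p + 3)^2*(p + 3)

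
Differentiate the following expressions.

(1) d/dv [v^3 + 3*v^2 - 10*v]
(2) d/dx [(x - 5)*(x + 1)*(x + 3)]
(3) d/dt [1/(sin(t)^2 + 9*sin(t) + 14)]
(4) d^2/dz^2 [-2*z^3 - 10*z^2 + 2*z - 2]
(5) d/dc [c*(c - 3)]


(1) = 3*v^2 + 6*v - 10
(2) = 3*x^2 - 2*x - 17
(3) = -(2*sin(t) + 9)*cos(t)/(sin(t)^2 + 9*sin(t) + 14)^2
(4) = -12*z - 20
(5) = 2*c - 3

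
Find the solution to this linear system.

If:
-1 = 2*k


Then:
k = -1/2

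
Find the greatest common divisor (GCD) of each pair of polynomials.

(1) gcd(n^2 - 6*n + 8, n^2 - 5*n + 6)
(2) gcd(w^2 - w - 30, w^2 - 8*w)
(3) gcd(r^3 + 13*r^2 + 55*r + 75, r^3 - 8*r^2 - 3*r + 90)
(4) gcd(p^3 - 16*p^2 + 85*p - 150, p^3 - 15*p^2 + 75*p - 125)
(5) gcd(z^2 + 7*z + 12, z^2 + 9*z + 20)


(1) = gcd((n - 4)*(n - 2), (n - 3)*(n - 2)) = n - 2
(2) = gcd((w - 6)*(w + 5), w*(w - 8)) = 1
(3) = r + 3
(4) = gcd((p - 6)*(p - 5)^2, (p - 5)^3) = p^2 - 10*p + 25
(5) = gcd((z + 3)*(z + 4), (z + 4)*(z + 5)) = z + 4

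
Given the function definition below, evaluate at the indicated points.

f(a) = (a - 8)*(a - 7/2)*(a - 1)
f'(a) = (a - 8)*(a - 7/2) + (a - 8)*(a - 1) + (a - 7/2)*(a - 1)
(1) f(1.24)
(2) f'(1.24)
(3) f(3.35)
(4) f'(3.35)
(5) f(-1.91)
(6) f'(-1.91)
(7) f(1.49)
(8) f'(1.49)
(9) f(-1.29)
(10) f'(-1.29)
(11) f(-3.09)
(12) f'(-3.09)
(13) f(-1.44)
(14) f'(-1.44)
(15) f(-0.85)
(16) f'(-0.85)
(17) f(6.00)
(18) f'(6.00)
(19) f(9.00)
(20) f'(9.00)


(1) = 3.67
(2) = 13.11
(3) = 1.64
(4) = -10.58
(5) = -156.01
(6) = 98.19
(7) = 6.41
(8) = 8.91
(9) = -101.90
(10) = 76.74
(11) = -298.91
(12) = 145.39
(13) = -113.79
(14) = 81.72
(15) = -71.22
(16) = 62.92
(17) = -25.00
(18) = -2.50
(19) = 44.00
(20) = 57.50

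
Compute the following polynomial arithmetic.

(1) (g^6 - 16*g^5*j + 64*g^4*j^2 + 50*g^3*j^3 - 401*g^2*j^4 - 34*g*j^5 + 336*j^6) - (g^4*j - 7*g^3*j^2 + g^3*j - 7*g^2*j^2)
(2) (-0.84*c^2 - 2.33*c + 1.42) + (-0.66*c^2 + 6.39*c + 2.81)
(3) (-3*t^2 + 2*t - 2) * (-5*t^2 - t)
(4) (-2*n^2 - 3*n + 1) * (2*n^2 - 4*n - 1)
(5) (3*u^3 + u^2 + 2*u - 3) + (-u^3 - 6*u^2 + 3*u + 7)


(1) = g^6 - 16*g^5*j + 64*g^4*j^2 - g^4*j + 50*g^3*j^3 + 7*g^3*j^2 - g^3*j - 401*g^2*j^4 + 7*g^2*j^2 - 34*g*j^5 + 336*j^6
(2) = -1.5*c^2 + 4.06*c + 4.23
(3) = 15*t^4 - 7*t^3 + 8*t^2 + 2*t
(4) = -4*n^4 + 2*n^3 + 16*n^2 - n - 1
(5) = 2*u^3 - 5*u^2 + 5*u + 4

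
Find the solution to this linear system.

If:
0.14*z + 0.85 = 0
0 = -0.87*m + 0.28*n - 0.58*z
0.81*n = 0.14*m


Then:
m = 4.29
n = 0.74
z = -6.07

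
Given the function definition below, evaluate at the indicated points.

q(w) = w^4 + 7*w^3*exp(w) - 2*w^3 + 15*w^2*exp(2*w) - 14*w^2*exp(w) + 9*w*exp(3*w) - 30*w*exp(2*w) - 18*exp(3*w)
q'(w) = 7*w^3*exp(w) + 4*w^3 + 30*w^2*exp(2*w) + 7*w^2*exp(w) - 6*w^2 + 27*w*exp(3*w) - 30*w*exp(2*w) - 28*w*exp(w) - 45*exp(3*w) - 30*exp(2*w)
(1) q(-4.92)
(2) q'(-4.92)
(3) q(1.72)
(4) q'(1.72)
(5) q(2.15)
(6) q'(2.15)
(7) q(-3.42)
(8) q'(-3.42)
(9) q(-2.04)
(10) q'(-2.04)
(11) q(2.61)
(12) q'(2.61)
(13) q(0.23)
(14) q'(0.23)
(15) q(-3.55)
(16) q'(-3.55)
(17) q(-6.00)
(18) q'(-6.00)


(1) = 815.61
(2) = -625.42
(3) = -698.00
(4) = 522.06
(5) = 1253.83
(6) = 11882.68
(7) = 202.59
(8) = -233.09
(9) = 21.01
(10) = -53.02
(11) = 18629.88
(12) = 83197.98
(13) = -42.28
(14) = -141.08
(15) = 234.48
(16) = -257.81
(17) = 1723.01
(18) = -1082.70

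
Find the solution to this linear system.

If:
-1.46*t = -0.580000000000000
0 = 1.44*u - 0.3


Then:
t = 0.40
u = 0.21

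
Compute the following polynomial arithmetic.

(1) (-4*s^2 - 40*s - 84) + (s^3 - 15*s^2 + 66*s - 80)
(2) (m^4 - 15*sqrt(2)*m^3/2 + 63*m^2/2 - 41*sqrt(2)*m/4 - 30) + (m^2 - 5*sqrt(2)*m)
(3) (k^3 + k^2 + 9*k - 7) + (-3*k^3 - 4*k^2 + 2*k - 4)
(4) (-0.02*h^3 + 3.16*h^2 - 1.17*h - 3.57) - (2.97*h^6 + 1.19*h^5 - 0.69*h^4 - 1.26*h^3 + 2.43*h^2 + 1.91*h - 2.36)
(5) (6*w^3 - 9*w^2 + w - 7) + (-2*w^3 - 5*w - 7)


(1) = s^3 - 19*s^2 + 26*s - 164
(2) = m^4 - 15*sqrt(2)*m^3/2 + 65*m^2/2 - 61*sqrt(2)*m/4 - 30
(3) = -2*k^3 - 3*k^2 + 11*k - 11
(4) = -2.97*h^6 - 1.19*h^5 + 0.69*h^4 + 1.24*h^3 + 0.73*h^2 - 3.08*h - 1.21
(5) = 4*w^3 - 9*w^2 - 4*w - 14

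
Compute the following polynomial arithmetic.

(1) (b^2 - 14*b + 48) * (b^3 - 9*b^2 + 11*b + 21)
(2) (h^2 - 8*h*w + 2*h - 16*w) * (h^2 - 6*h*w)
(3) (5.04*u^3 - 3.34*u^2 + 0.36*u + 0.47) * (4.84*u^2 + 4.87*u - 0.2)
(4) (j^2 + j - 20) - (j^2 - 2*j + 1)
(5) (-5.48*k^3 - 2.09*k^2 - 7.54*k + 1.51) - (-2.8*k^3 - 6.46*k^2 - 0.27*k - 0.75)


(1) = b^5 - 23*b^4 + 185*b^3 - 565*b^2 + 234*b + 1008
(2) = h^4 - 14*h^3*w + 2*h^3 + 48*h^2*w^2 - 28*h^2*w + 96*h*w^2
(3) = 24.3936*u^5 + 8.3792*u^4 - 15.5314*u^3 + 4.696*u^2 + 2.2169*u - 0.094
(4) = 3*j - 21
(5) = -2.68*k^3 + 4.37*k^2 - 7.27*k + 2.26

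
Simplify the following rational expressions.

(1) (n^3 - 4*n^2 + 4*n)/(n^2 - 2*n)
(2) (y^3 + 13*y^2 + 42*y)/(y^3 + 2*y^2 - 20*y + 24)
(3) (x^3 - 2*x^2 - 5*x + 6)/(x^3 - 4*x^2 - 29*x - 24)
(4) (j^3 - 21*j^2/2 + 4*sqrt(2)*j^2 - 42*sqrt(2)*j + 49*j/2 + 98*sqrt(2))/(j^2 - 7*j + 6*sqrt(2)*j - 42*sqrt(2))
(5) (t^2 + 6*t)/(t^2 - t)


(1) = n - 2
(2) = (y^2 + 7*y)/(y^2 - 4*y + 4)
(3) = (x^3 - 2*x^2 - 5*x + 6)/(x^3 - 4*x^2 - 29*x - 24)
(4) = (2*j^2 + j*(-7 + 8*sqrt(2)) - 28*sqrt(2))/(2*j + 12*sqrt(2))
(5) = (t + 6)/(t - 1)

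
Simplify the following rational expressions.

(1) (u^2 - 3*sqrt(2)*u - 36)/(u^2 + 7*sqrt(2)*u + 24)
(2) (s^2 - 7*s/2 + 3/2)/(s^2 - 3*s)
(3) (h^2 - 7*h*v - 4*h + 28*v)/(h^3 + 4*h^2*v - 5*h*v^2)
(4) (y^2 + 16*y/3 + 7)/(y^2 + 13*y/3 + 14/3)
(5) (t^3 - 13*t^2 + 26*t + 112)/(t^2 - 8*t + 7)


(1) = (u - 6*sqrt(2))/(u + 4*sqrt(2))
(2) = (2*s - 1)/(2*s)
(3) = (-h^2 + 7*h*v + 4*h - 28*v)/(-h^3 - 4*h^2*v + 5*h*v^2)
(4) = (y + 3)/(y + 2)
(5) = (t^2 - 6*t - 16)/(t - 1)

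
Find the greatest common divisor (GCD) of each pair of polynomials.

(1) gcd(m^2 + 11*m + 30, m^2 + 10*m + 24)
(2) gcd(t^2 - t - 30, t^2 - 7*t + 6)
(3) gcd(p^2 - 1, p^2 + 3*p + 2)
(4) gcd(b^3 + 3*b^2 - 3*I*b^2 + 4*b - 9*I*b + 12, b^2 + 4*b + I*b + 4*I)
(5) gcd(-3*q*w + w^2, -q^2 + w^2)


(1) = gcd((m + 5)*(m + 6), (m + 4)*(m + 6)) = m + 6
(2) = gcd((t - 6)*(t + 5), (t - 6)*(t - 1)) = t - 6
(3) = p + 1
(4) = b + I
(5) = 1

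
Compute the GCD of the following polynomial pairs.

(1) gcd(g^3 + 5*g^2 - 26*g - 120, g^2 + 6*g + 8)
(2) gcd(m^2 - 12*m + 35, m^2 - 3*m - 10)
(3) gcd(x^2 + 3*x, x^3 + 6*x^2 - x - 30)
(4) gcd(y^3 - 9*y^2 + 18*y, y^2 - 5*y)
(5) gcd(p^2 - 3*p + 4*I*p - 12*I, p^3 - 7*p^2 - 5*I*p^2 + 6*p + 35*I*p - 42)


(1) = gcd((g - 5)*(g + 4)*(g + 6), (g + 2)*(g + 4)) = g + 4
(2) = m - 5
(3) = gcd(x*(x + 3), (x - 2)*(x + 3)*(x + 5)) = x + 3
(4) = y
(5) = gcd((p - 3)*(p + 4*I), (p - 7)*(p - 6*I)*(p + I)) = 1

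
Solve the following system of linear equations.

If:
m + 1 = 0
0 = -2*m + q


Then:
m = -1
q = -2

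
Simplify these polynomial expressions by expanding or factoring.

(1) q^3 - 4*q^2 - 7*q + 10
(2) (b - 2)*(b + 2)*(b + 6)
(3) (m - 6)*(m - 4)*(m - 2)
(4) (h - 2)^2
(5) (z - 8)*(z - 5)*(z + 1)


(1) = (q - 5)*(q - 1)*(q + 2)
(2) = b^3 + 6*b^2 - 4*b - 24
(3) = m^3 - 12*m^2 + 44*m - 48
(4) = h^2 - 4*h + 4
(5) = z^3 - 12*z^2 + 27*z + 40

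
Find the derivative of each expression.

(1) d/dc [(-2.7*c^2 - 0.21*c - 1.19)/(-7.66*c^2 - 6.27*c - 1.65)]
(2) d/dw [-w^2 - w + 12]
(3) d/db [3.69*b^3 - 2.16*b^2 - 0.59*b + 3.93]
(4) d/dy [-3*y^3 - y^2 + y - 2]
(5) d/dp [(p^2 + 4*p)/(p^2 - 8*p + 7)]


(1) = (15.3204*c^2 - 9.3208*c - 7.1148)/(58.6756*c^4 + 96.0564*c^3 + 64.5909*c^2 + 20.691*c + 2.7225)
(2) = -2*w - 1
(3) = 11.07*b^2 - 4.32*b - 0.59
(4) = -9*y^2 - 2*y + 1
(5) = 2*(-6*p^2 + 7*p + 14)/(p^4 - 16*p^3 + 78*p^2 - 112*p + 49)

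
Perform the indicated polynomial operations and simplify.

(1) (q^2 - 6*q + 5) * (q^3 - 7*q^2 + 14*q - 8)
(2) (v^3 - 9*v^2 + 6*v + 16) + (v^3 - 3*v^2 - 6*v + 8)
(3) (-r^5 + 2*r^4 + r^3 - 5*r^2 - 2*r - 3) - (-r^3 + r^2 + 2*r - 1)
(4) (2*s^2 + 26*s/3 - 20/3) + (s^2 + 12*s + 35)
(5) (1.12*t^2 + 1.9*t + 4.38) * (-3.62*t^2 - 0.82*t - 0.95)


(1) = q^5 - 13*q^4 + 61*q^3 - 127*q^2 + 118*q - 40
(2) = 2*v^3 - 12*v^2 + 24
(3) = -r^5 + 2*r^4 + 2*r^3 - 6*r^2 - 4*r - 2
(4) = 3*s^2 + 62*s/3 + 85/3
(5) = -4.0544*t^4 - 7.7964*t^3 - 18.4776*t^2 - 5.3966*t - 4.161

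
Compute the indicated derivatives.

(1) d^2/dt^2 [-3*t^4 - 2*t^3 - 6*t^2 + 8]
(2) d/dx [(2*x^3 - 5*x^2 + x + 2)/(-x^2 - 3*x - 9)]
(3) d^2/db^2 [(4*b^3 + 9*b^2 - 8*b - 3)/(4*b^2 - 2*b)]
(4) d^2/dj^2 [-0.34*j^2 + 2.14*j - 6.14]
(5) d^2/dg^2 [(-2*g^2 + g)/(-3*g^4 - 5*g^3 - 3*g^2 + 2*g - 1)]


(1) = -36*t^2 - 12*t - 12
(2) = (-2*x^4 - 12*x^3 - 38*x^2 + 94*x - 3)/(x^4 + 6*x^3 + 27*x^2 + 54*x + 81)
(3) = (-10*b^3 - 36*b^2 + 18*b - 3)/(b^3*(8*b^3 - 12*b^2 + 6*b - 1))
(4) = -0.680000000000000
(5) = 2*g*(54*g^7 + 36*g^6 - 88*g^5 - 30*g^4 - 75*g^3 - 47*g^2 + 12*g + 9)/(27*g^12 + 135*g^11 + 306*g^10 + 341*g^9 + 153*g^8 - 33*g^7 + 12*g^6 + 60*g^5 + 12*g^4 - 29*g^3 + 21*g^2 - 6*g + 1)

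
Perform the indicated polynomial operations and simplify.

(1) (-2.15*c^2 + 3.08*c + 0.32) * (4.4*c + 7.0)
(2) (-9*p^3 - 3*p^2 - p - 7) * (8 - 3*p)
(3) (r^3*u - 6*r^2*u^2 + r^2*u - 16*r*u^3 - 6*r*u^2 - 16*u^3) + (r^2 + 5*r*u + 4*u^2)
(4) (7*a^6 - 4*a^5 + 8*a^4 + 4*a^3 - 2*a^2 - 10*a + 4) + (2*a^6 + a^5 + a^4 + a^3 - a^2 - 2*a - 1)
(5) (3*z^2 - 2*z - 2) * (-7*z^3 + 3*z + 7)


(1) = -9.46*c^3 - 1.498*c^2 + 22.968*c + 2.24
(2) = 27*p^4 - 63*p^3 - 21*p^2 + 13*p - 56
(3) = r^3*u - 6*r^2*u^2 + r^2*u + r^2 - 16*r*u^3 - 6*r*u^2 + 5*r*u - 16*u^3 + 4*u^2
(4) = 9*a^6 - 3*a^5 + 9*a^4 + 5*a^3 - 3*a^2 - 12*a + 3
(5) = -21*z^5 + 14*z^4 + 23*z^3 + 15*z^2 - 20*z - 14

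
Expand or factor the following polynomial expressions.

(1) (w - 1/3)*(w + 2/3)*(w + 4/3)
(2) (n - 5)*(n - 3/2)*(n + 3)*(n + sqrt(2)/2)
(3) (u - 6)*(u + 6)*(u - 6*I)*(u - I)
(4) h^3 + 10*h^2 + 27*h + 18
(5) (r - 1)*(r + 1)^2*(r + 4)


(1) = w^3 + 5*w^2/3 + 2*w/9 - 8/27
(2) = n^4 - 7*n^3/2 + sqrt(2)*n^3/2 - 12*n^2 - 7*sqrt(2)*n^2/4 - 6*sqrt(2)*n + 45*n/2 + 45*sqrt(2)/4
(3) = u^4 - 7*I*u^3 - 42*u^2 + 252*I*u + 216
(4) = (h + 1)*(h + 3)*(h + 6)
(5) = r^4 + 5*r^3 + 3*r^2 - 5*r - 4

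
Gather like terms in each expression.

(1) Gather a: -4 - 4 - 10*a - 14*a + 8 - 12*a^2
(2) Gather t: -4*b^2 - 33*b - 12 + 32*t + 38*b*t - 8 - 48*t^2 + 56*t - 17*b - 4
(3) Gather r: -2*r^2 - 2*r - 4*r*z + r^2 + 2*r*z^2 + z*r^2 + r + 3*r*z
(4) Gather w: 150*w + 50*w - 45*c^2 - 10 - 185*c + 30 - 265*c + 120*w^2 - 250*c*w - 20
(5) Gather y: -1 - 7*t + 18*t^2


(1) = -12*a^2 - 24*a
(2) = -4*b^2 - 50*b - 48*t^2 + t*(38*b + 88) - 24
(3) = r^2*(z - 1) + r*(2*z^2 - z - 1)
(4) = -45*c^2 - 450*c + 120*w^2 + w*(200 - 250*c)
(5) = 18*t^2 - 7*t - 1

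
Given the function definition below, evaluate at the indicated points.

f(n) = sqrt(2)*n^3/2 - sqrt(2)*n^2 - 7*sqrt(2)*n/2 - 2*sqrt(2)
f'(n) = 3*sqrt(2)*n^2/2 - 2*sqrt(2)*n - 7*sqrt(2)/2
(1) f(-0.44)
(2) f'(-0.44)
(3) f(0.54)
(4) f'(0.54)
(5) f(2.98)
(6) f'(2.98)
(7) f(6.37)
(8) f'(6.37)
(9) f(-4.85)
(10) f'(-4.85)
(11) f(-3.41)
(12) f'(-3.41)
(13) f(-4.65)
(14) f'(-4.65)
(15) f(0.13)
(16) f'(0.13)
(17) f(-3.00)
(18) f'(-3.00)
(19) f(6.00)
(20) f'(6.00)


(1) = -0.98
(2) = -3.29
(3) = -5.80
(4) = -5.86
(5) = -11.42
(6) = 5.46
(7) = 91.03
(8) = 63.11
(9) = -92.76
(10) = 58.67
(11) = -30.43
(12) = 29.36
(13) = -81.49
(14) = 54.07
(15) = -3.49
(16) = -5.28
(17) = -19.80
(18) = 22.63
(19) = 69.30
(20) = 54.45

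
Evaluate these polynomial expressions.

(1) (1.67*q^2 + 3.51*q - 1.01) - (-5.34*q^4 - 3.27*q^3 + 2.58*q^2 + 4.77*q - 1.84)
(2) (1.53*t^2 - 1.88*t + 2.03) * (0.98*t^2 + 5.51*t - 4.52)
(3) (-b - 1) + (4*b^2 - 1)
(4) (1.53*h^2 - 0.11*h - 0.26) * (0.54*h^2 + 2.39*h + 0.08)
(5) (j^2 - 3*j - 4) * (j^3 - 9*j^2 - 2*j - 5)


(1) = 5.34*q^4 + 3.27*q^3 - 0.91*q^2 - 1.26*q + 0.83
(2) = 1.4994*t^4 + 6.5879*t^3 - 15.285*t^2 + 19.6829*t - 9.1756
(3) = 4*b^2 - b - 2
(4) = 0.8262*h^4 + 3.5973*h^3 - 0.2809*h^2 - 0.6302*h - 0.0208
(5) = j^5 - 12*j^4 + 21*j^3 + 37*j^2 + 23*j + 20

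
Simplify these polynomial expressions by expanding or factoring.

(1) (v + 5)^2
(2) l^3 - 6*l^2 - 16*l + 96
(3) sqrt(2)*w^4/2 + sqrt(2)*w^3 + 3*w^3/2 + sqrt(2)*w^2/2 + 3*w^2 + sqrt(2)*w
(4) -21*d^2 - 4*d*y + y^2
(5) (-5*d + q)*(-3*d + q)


(1) = v^2 + 10*v + 25
(2) = (l - 6)*(l - 4)*(l + 4)
(3) = w*(w + 2)*(w + sqrt(2)/2)*(sqrt(2)*w/2 + 1)
(4) = (-7*d + y)*(3*d + y)
(5) = 15*d^2 - 8*d*q + q^2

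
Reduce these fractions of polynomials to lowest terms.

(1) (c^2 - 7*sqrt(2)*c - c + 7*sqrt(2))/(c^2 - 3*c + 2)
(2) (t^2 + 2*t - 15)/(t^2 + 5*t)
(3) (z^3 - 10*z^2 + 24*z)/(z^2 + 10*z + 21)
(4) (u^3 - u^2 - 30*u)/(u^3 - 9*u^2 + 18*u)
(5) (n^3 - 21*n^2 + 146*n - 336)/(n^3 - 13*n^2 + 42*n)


(1) = (c - 7*sqrt(2))/(c - 2)
(2) = (t - 3)/t
(3) = (z^3 - 10*z^2 + 24*z)/(z^2 + 10*z + 21)
(4) = (u + 5)/(u - 3)
(5) = (n - 8)/n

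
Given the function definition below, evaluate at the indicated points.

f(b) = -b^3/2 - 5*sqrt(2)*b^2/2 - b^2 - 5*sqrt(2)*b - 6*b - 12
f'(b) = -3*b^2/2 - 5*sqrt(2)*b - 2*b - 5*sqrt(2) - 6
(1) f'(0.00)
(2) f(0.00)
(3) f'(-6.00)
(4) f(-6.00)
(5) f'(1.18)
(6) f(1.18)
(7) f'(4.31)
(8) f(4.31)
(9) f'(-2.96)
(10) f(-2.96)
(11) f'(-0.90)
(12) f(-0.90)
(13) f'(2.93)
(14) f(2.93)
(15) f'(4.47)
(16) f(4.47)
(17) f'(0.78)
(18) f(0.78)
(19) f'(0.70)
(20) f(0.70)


(1) = -13.07
(2) = -12.00
(3) = -12.64
(4) = 11.15
(5) = -25.86
(6) = -34.56
(7) = -80.03
(8) = -192.62
(9) = 0.64
(10) = -0.08
(11) = -6.12
(12) = -3.55
(13) = -52.53
(14) = -101.81
(15) = -83.59
(16) = -205.71
(17) = -21.06
(18) = -25.19
(19) = -20.16
(20) = -23.54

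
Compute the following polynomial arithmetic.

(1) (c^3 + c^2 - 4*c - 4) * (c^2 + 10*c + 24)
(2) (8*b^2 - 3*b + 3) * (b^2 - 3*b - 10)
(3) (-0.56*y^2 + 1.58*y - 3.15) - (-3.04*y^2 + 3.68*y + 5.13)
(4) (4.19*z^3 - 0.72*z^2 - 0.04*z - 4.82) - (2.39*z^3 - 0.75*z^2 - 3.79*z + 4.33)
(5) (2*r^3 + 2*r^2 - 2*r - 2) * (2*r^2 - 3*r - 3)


(1) = c^5 + 11*c^4 + 30*c^3 - 20*c^2 - 136*c - 96
(2) = 8*b^4 - 27*b^3 - 68*b^2 + 21*b - 30
(3) = 2.48*y^2 - 2.1*y - 8.28
(4) = 1.8*z^3 + 0.03*z^2 + 3.75*z - 9.15
(5) = 4*r^5 - 2*r^4 - 16*r^3 - 4*r^2 + 12*r + 6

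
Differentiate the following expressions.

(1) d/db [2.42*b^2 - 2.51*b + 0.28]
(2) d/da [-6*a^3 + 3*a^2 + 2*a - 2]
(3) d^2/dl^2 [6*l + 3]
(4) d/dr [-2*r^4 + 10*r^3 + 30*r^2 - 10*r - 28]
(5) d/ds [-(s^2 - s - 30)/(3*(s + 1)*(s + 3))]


(1) = 4.84*b - 2.51
(2) = -18*a^2 + 6*a + 2
(3) = 0
(4) = -8*r^3 + 30*r^2 + 60*r - 10
(5) = (-5*s^2 - 66*s - 117)/(3*(s^4 + 8*s^3 + 22*s^2 + 24*s + 9))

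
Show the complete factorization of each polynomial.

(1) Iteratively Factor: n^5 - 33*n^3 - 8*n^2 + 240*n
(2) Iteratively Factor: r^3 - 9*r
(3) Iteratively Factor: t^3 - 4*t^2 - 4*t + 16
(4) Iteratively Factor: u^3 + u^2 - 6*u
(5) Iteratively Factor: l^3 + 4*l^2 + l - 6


(1) = (n + 4)*(n^4 - 4*n^3 - 17*n^2 + 60*n) = (n - 3)*(n + 4)*(n^3 - n^2 - 20*n) = n*(n - 3)*(n + 4)*(n^2 - n - 20) = n*(n - 5)*(n - 3)*(n + 4)*(n + 4)
(2) = (r)*(r^2 - 9) = r*(r - 3)*(r + 3)
(3) = (t + 2)*(t^2 - 6*t + 8) = (t - 2)*(t + 2)*(t - 4)
(4) = (u)*(u^2 + u - 6) = u*(u - 2)*(u + 3)
(5) = (l + 2)*(l^2 + 2*l - 3) = (l + 2)*(l + 3)*(l - 1)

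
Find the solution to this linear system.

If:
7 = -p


Then:
p = -7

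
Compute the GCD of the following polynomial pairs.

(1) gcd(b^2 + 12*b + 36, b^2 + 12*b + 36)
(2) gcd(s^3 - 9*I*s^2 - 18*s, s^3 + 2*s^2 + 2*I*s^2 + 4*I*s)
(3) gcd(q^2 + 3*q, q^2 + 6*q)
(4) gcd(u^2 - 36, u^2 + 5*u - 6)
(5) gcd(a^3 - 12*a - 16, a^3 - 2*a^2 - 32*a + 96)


(1) = gcd((b + 6)^2, (b + 6)^2) = b^2 + 12*b + 36
(2) = gcd(s*(s - 6*I)*(s - 3*I), s*(s + 2)*(s + 2*I)) = s
(3) = gcd(q*(q + 3), q*(q + 6)) = q
(4) = gcd((u - 6)*(u + 6), (u - 1)*(u + 6)) = u + 6
(5) = a - 4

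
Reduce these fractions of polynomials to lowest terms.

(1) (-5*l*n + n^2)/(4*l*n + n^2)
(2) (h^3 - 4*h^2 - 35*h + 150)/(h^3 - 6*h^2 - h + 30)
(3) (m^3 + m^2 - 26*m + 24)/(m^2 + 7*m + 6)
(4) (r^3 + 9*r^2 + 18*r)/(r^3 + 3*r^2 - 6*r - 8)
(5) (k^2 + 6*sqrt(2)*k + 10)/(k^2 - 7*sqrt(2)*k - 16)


(1) = (-5*l + n)/(4*l + n)
(2) = (h^2 + h - 30)/(h^2 - h - 6)
(3) = (m^2 - 5*m + 4)/(m + 1)
(4) = (r^3 + 9*r^2 + 18*r)/(r^3 + 3*r^2 - 6*r - 8)
(5) = (k + 5*sqrt(2))/(k - 8*sqrt(2))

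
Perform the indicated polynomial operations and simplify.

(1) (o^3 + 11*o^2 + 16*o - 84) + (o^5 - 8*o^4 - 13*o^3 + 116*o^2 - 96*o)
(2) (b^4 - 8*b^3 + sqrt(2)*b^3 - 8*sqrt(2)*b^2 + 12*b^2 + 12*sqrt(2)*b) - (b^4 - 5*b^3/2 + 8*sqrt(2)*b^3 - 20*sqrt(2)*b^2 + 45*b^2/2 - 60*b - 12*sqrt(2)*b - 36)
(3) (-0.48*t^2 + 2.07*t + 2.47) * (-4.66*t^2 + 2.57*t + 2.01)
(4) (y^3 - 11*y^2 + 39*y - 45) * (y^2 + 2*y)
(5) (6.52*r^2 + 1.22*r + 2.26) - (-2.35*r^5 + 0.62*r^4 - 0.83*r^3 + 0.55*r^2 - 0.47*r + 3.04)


(1) = o^5 - 8*o^4 - 12*o^3 + 127*o^2 - 80*o - 84
(2) = -7*sqrt(2)*b^3 - 11*b^3/2 - 21*b^2/2 + 12*sqrt(2)*b^2 + 24*sqrt(2)*b + 60*b + 36
(3) = 2.2368*t^4 - 10.8798*t^3 - 7.1551*t^2 + 10.5086*t + 4.9647
(4) = y^5 - 9*y^4 + 17*y^3 + 33*y^2 - 90*y
(5) = 2.35*r^5 - 0.62*r^4 + 0.83*r^3 + 5.97*r^2 + 1.69*r - 0.78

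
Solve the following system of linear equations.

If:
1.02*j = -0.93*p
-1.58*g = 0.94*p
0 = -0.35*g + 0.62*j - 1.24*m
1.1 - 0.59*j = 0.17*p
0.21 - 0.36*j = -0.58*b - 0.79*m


Then:
b = 0.16
g = 1.78
j = 2.73
m = 0.86
p = -2.99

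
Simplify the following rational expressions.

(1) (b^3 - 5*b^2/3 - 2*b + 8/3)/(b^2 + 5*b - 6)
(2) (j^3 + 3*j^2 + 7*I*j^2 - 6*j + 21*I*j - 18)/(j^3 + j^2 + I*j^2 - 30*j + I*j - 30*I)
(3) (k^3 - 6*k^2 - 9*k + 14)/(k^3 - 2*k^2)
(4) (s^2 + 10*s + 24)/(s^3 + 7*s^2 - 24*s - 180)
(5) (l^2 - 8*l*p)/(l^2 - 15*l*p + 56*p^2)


(1) = (3*b^2 - 2*b - 8)/(3*b + 18)
(2) = (j^2 + j*(3 + 6*I) + 18*I)/(j^2 + j - 30)
(3) = (k^3 - 6*k^2 - 9*k + 14)/(k^3 - 2*k^2)
(4) = (s + 4)/(s^2 + s - 30)
(5) = -l/(-l + 7*p)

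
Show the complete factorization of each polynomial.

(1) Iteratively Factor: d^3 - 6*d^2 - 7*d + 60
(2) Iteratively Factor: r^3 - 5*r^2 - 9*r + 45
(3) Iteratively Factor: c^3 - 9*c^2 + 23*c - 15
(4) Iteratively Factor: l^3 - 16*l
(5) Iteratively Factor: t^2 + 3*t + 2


(1) = (d + 3)*(d^2 - 9*d + 20) = (d - 4)*(d + 3)*(d - 5)
(2) = (r - 5)*(r^2 - 9) = (r - 5)*(r - 3)*(r + 3)
(3) = (c - 3)*(c^2 - 6*c + 5) = (c - 5)*(c - 3)*(c - 1)
(4) = (l - 4)*(l^2 + 4*l) = (l - 4)*(l + 4)*(l)
(5) = (t + 2)*(t + 1)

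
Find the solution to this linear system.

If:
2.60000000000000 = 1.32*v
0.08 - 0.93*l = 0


Then:
l = 0.09
v = 1.97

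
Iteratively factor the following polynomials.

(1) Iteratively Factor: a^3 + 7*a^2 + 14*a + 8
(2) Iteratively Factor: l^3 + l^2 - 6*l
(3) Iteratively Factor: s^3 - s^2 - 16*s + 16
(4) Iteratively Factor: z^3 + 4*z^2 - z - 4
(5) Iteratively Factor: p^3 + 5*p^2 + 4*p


(1) = (a + 1)*(a^2 + 6*a + 8) = (a + 1)*(a + 2)*(a + 4)
(2) = (l - 2)*(l^2 + 3*l) = l*(l - 2)*(l + 3)
(3) = (s - 4)*(s^2 + 3*s - 4) = (s - 4)*(s + 4)*(s - 1)
(4) = (z - 1)*(z^2 + 5*z + 4) = (z - 1)*(z + 1)*(z + 4)
(5) = (p + 1)*(p^2 + 4*p) = p*(p + 1)*(p + 4)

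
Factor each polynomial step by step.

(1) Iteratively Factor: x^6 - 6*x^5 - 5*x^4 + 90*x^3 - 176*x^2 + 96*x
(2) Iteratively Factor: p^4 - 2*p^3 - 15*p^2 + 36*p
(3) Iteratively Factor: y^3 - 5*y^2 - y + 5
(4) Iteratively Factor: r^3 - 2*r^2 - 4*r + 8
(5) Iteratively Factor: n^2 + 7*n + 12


(1) = (x - 1)*(x^5 - 5*x^4 - 10*x^3 + 80*x^2 - 96*x) = (x - 1)*(x + 4)*(x^4 - 9*x^3 + 26*x^2 - 24*x) = (x - 3)*(x - 1)*(x + 4)*(x^3 - 6*x^2 + 8*x) = x*(x - 3)*(x - 1)*(x + 4)*(x^2 - 6*x + 8) = x*(x - 4)*(x - 3)*(x - 1)*(x + 4)*(x - 2)
(2) = (p)*(p^3 - 2*p^2 - 15*p + 36) = p*(p + 4)*(p^2 - 6*p + 9) = p*(p - 3)*(p + 4)*(p - 3)
(3) = (y + 1)*(y^2 - 6*y + 5) = (y - 1)*(y + 1)*(y - 5)
(4) = (r - 2)*(r^2 - 4) = (r - 2)*(r + 2)*(r - 2)
(5) = (n + 3)*(n + 4)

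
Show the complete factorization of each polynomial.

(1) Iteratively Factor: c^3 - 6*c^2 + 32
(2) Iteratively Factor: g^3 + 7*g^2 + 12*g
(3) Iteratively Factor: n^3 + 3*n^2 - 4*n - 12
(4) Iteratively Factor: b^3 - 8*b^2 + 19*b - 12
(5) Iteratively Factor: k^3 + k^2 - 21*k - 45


(1) = (c - 4)*(c^2 - 2*c - 8) = (c - 4)*(c + 2)*(c - 4)
(2) = (g)*(g^2 + 7*g + 12) = g*(g + 4)*(g + 3)
(3) = (n + 2)*(n^2 + n - 6) = (n + 2)*(n + 3)*(n - 2)
(4) = (b - 4)*(b^2 - 4*b + 3) = (b - 4)*(b - 1)*(b - 3)
(5) = (k + 3)*(k^2 - 2*k - 15) = (k + 3)^2*(k - 5)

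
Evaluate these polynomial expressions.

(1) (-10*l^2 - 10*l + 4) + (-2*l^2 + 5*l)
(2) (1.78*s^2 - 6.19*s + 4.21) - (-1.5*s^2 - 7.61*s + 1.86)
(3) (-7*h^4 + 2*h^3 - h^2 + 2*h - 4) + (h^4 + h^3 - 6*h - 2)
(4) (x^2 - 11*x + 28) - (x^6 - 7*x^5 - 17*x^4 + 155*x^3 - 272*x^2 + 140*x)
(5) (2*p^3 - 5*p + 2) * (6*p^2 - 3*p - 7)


(1) = -12*l^2 - 5*l + 4
(2) = 3.28*s^2 + 1.42*s + 2.35
(3) = -6*h^4 + 3*h^3 - h^2 - 4*h - 6
(4) = -x^6 + 7*x^5 + 17*x^4 - 155*x^3 + 273*x^2 - 151*x + 28
(5) = 12*p^5 - 6*p^4 - 44*p^3 + 27*p^2 + 29*p - 14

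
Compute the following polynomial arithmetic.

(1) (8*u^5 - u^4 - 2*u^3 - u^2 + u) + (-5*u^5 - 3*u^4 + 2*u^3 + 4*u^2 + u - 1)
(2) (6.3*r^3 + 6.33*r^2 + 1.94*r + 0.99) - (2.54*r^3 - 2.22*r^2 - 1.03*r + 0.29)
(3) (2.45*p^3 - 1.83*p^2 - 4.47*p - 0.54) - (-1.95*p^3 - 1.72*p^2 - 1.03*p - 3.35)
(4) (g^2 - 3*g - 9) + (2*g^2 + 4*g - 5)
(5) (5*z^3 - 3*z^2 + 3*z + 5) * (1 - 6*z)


(1) = 3*u^5 - 4*u^4 + 3*u^2 + 2*u - 1
(2) = 3.76*r^3 + 8.55*r^2 + 2.97*r + 0.7
(3) = 4.4*p^3 - 0.11*p^2 - 3.44*p + 2.81
(4) = 3*g^2 + g - 14
(5) = -30*z^4 + 23*z^3 - 21*z^2 - 27*z + 5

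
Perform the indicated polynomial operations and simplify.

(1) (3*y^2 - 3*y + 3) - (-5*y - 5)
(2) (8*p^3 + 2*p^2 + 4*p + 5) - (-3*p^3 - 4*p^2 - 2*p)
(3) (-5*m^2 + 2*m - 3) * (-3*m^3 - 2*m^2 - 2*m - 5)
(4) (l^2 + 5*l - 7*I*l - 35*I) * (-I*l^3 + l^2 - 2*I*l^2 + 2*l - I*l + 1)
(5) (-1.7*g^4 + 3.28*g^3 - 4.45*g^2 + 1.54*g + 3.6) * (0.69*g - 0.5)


(1) = 3*y^2 + 2*y + 8
(2) = 11*p^3 + 6*p^2 + 6*p + 5
(3) = 15*m^5 + 4*m^4 + 15*m^3 + 27*m^2 - 4*m + 15
(4) = -I*l^5 - 6*l^4 - 7*I*l^4 - 42*l^3 - 18*I*l^3 - 66*l^2 - 54*I*l^2 - 30*l - 77*I*l - 35*I
(5) = -1.173*g^5 + 3.1132*g^4 - 4.7105*g^3 + 3.2876*g^2 + 1.714*g - 1.8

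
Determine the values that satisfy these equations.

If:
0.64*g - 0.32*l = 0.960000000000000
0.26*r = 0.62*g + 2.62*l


Then:
g = 0.0443686006825939*r + 1.34129692832765
l = 0.0887372013651877*r - 0.31740614334471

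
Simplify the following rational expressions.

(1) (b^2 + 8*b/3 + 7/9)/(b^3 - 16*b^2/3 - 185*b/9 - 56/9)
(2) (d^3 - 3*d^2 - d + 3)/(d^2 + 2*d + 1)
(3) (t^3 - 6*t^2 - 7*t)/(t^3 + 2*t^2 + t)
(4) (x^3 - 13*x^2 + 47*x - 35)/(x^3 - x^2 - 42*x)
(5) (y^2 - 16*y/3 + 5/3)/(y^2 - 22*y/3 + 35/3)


(1) = 1/(b - 8)
(2) = (d^2 - 4*d + 3)/(d + 1)
(3) = (t - 7)/(t + 1)
(4) = (x^2 - 6*x + 5)/(x^2 + 6*x)
(5) = (3*y - 1)/(3*y - 7)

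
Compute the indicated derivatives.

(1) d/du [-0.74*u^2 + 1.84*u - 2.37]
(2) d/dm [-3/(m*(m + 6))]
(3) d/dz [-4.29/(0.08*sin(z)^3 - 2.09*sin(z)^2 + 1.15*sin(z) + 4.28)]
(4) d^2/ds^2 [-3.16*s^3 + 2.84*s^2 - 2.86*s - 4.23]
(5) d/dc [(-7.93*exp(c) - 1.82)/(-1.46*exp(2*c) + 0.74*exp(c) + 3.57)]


(1) = 1.84 - 1.48*u
(2) = 6*(m + 3)/(m^2*(m + 6)^2)
(3) = (1.0296*sin(z)^2 - 17.9322*sin(z) + 4.9335)*cos(z)/(0.08*sin(z)^3 - 2.09*sin(z)^2 + 1.15*sin(z) + 4.28)^2
(4) = 5.68 - 18.96*s
(5) = (-(2.92*exp(c) - 0.74)*(7.93*exp(c) + 1.82) + 11.5778*exp(2*c) - 5.8682*exp(c) - 28.3101)*exp(c)/(-1.46*exp(2*c) + 0.74*exp(c) + 3.57)^2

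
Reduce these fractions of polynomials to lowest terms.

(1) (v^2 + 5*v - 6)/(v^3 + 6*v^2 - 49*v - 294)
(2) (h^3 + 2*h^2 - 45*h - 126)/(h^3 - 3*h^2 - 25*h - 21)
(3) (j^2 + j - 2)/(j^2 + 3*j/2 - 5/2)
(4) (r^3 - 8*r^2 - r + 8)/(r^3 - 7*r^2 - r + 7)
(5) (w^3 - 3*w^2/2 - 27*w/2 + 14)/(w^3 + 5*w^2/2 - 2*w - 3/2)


(1) = (v - 1)/(v^2 - 49)
(2) = (h + 6)/(h + 1)
(3) = (2*j + 4)/(2*j + 5)
(4) = (r - 8)/(r - 7)
(5) = (2*w^2 - w - 28)/(2*w^2 + 7*w + 3)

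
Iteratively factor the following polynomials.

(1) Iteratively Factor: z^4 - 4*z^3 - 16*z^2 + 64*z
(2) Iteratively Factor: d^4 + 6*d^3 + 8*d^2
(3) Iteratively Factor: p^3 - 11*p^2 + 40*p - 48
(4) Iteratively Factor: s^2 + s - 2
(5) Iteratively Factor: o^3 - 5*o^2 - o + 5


(1) = (z + 4)*(z^3 - 8*z^2 + 16*z) = z*(z + 4)*(z^2 - 8*z + 16) = z*(z - 4)*(z + 4)*(z - 4)
(2) = (d)*(d^3 + 6*d^2 + 8*d) = d*(d + 2)*(d^2 + 4*d) = d*(d + 2)*(d + 4)*(d)
(3) = (p - 3)*(p^2 - 8*p + 16) = (p - 4)*(p - 3)*(p - 4)
(4) = (s - 1)*(s + 2)
(5) = (o - 1)*(o^2 - 4*o - 5) = (o - 5)*(o - 1)*(o + 1)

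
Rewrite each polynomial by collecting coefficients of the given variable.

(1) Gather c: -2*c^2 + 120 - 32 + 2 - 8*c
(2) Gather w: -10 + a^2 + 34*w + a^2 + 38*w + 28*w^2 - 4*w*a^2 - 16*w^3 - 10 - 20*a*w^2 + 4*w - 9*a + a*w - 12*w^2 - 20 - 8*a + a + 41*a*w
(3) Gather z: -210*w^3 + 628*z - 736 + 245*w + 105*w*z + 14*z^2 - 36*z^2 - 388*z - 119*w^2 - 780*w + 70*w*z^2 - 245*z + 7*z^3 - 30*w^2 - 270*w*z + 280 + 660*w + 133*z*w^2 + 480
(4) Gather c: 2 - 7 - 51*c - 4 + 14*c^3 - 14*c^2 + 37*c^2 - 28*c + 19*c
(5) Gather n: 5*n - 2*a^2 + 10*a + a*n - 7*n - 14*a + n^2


(1) = -2*c^2 - 8*c + 90
(2) = 2*a^2 - 16*a - 16*w^3 + w^2*(16 - 20*a) + w*(-4*a^2 + 42*a + 76) - 40
(3) = -210*w^3 - 149*w^2 + 125*w + 7*z^3 + z^2*(70*w - 22) + z*(133*w^2 - 165*w - 5) + 24
(4) = 14*c^3 + 23*c^2 - 60*c - 9
(5) = -2*a^2 - 4*a + n^2 + n*(a - 2)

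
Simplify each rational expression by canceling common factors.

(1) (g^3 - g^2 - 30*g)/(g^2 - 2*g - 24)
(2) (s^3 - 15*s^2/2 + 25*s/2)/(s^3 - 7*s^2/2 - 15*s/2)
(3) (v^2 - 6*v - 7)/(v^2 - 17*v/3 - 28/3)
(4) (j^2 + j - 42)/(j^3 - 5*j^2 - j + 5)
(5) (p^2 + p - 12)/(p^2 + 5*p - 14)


(1) = (g^2 + 5*g)/(g + 4)
(2) = (2*s - 5)/(2*s + 3)
(3) = (3*v + 3)/(3*v + 4)
(4) = (j^2 + j - 42)/(j^3 - 5*j^2 - j + 5)
(5) = (p^2 + p - 12)/(p^2 + 5*p - 14)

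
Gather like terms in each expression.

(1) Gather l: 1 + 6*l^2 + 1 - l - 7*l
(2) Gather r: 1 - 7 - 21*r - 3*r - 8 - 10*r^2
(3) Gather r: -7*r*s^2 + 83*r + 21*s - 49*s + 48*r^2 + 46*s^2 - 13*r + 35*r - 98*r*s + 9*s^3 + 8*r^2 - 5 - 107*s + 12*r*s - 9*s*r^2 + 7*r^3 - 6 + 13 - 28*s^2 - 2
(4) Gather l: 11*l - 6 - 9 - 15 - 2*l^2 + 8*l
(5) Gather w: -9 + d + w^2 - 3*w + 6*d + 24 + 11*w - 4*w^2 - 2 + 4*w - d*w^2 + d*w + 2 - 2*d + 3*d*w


(1) = 6*l^2 - 8*l + 2
(2) = -10*r^2 - 24*r - 14
(3) = 7*r^3 + r^2*(56 - 9*s) + r*(-7*s^2 - 86*s + 105) + 9*s^3 + 18*s^2 - 135*s
(4) = -2*l^2 + 19*l - 30
(5) = 5*d + w^2*(-d - 3) + w*(4*d + 12) + 15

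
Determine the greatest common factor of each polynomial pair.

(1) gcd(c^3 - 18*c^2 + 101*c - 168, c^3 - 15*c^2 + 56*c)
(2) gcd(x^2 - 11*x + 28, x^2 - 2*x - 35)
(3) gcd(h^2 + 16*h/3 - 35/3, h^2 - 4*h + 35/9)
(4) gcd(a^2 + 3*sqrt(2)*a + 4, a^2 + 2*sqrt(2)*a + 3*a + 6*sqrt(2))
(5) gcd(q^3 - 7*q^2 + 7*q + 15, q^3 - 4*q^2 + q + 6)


(1) = gcd((c - 8)*(c - 7)*(c - 3), c*(c - 8)*(c - 7)) = c^2 - 15*c + 56
(2) = gcd((x - 7)*(x - 4), (x - 7)*(x + 5)) = x - 7
(3) = h - 5/3
(4) = a + 2*sqrt(2)
(5) = gcd((q - 5)*(q - 3)*(q + 1), (q - 3)*(q - 2)*(q + 1)) = q^2 - 2*q - 3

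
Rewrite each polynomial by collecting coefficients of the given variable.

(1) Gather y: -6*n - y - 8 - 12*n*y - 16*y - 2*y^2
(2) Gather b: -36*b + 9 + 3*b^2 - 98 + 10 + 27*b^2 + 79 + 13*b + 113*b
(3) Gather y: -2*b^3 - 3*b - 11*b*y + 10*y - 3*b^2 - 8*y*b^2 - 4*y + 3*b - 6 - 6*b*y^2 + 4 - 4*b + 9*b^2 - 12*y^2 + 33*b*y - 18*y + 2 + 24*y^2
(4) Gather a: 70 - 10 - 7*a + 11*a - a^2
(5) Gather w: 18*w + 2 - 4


(1) = -6*n - 2*y^2 + y*(-12*n - 17) - 8
(2) = 30*b^2 + 90*b
(3) = -2*b^3 + 6*b^2 - 4*b + y^2*(12 - 6*b) + y*(-8*b^2 + 22*b - 12)
(4) = -a^2 + 4*a + 60
(5) = 18*w - 2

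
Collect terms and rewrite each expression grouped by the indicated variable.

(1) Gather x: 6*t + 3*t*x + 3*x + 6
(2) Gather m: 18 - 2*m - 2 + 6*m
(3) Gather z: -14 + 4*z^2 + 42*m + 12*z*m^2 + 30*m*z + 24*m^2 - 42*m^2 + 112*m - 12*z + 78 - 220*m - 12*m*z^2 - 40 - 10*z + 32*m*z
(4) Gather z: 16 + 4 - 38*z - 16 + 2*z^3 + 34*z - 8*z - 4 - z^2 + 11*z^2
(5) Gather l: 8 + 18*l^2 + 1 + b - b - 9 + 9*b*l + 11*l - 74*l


(1) = 6*t + x*(3*t + 3) + 6
(2) = 4*m + 16
(3) = -18*m^2 - 66*m + z^2*(4 - 12*m) + z*(12*m^2 + 62*m - 22) + 24
(4) = 2*z^3 + 10*z^2 - 12*z
(5) = 18*l^2 + l*(9*b - 63)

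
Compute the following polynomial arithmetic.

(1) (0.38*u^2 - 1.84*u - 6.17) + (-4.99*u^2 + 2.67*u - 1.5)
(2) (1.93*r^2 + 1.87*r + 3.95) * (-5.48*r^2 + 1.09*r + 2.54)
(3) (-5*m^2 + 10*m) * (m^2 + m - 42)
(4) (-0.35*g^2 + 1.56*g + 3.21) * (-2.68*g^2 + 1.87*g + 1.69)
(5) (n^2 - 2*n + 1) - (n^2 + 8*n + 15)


(1) = -4.61*u^2 + 0.83*u - 7.67
(2) = -10.5764*r^4 - 8.1439*r^3 - 14.7055*r^2 + 9.0553*r + 10.033
(3) = -5*m^4 + 5*m^3 + 220*m^2 - 420*m
(4) = 0.938*g^4 - 4.8353*g^3 - 6.2771*g^2 + 8.6391*g + 5.4249
(5) = -10*n - 14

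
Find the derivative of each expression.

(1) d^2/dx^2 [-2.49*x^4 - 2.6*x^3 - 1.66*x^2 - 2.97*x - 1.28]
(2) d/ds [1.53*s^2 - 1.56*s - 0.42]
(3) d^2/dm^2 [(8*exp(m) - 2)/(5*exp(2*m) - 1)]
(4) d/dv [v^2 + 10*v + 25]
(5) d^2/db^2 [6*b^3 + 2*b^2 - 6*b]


(1) = -29.88*x^2 - 15.6*x - 3.32
(2) = 3.06*s - 1.56
(3) = (200*exp(4*m) - 200*exp(3*m) + 240*exp(2*m) - 40*exp(m) + 8)*exp(m)/(125*exp(6*m) - 75*exp(4*m) + 15*exp(2*m) - 1)
(4) = 2*v + 10
(5) = 36*b + 4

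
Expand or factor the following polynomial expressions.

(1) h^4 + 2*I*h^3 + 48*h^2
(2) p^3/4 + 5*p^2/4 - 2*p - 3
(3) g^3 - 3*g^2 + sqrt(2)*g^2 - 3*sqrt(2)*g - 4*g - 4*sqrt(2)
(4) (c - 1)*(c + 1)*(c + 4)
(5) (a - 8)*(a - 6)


(1) = h^2*(h - 6*I)*(h + 8*I)
(2) = (p/4 + 1/4)*(p - 2)*(p + 6)
(3) = (g - 4)*(g + 1)*(g + sqrt(2))
(4) = c^3 + 4*c^2 - c - 4
(5) = a^2 - 14*a + 48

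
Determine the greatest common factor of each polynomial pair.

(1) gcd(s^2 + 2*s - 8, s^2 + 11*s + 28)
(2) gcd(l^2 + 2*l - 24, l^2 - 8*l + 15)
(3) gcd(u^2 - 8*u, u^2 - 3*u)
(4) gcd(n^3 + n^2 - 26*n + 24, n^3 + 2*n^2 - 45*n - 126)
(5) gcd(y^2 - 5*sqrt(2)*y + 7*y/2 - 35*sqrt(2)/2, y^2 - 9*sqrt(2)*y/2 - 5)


(1) = gcd((s - 2)*(s + 4), (s + 4)*(s + 7)) = s + 4
(2) = gcd((l - 4)*(l + 6), (l - 5)*(l - 3)) = 1
(3) = u
(4) = n + 6
(5) = gcd((y + 7/2)*(y - 5*sqrt(2)), (y - 5*sqrt(2))*(y + sqrt(2)/2)) = y - 5*sqrt(2)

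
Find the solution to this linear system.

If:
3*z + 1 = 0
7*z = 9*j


Then:
j = -7/27
z = -1/3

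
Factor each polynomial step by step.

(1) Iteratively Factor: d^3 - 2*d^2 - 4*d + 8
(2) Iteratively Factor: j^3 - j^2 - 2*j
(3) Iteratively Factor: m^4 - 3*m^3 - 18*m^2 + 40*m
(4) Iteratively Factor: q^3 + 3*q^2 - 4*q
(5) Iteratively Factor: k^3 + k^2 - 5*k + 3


(1) = (d + 2)*(d^2 - 4*d + 4) = (d - 2)*(d + 2)*(d - 2)
(2) = (j + 1)*(j^2 - 2*j) = (j - 2)*(j + 1)*(j)
(3) = (m - 5)*(m^3 + 2*m^2 - 8*m) = m*(m - 5)*(m^2 + 2*m - 8) = m*(m - 5)*(m - 2)*(m + 4)
(4) = (q + 4)*(q^2 - q) = (q - 1)*(q + 4)*(q)
(5) = (k + 3)*(k^2 - 2*k + 1) = (k - 1)*(k + 3)*(k - 1)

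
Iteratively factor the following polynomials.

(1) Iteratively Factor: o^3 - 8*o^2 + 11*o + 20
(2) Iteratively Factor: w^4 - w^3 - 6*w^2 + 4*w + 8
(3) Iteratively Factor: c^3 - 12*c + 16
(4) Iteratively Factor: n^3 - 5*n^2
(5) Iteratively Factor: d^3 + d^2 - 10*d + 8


(1) = (o - 4)*(o^2 - 4*o - 5) = (o - 5)*(o - 4)*(o + 1)
(2) = (w - 2)*(w^3 + w^2 - 4*w - 4) = (w - 2)*(w + 1)*(w^2 - 4) = (w - 2)^2*(w + 1)*(w + 2)
(3) = (c - 2)*(c^2 + 2*c - 8) = (c - 2)*(c + 4)*(c - 2)
(4) = (n - 5)*(n^2) = n*(n - 5)*(n)
(5) = (d - 2)*(d^2 + 3*d - 4) = (d - 2)*(d + 4)*(d - 1)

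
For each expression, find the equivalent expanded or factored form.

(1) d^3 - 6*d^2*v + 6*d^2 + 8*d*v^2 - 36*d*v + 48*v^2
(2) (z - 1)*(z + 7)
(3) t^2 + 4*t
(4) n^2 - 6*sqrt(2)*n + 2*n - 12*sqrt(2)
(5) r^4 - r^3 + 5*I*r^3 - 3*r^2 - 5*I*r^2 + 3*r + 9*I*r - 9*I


(1) = (d + 6)*(d - 4*v)*(d - 2*v)
(2) = z^2 + 6*z - 7
(3) = t*(t + 4)
(4) = (n + 2)*(n - 6*sqrt(2))
(5) = (r - 1)*(r - I)*(r + 3*I)^2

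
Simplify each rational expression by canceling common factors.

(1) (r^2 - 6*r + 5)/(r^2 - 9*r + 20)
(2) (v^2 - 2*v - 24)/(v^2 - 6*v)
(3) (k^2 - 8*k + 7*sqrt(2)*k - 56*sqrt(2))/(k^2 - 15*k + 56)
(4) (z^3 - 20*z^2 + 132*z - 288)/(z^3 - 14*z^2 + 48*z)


(1) = (r - 1)/(r - 4)
(2) = (v + 4)/v
(3) = (k + 7*sqrt(2))/(k - 7)
(4) = (z - 6)/z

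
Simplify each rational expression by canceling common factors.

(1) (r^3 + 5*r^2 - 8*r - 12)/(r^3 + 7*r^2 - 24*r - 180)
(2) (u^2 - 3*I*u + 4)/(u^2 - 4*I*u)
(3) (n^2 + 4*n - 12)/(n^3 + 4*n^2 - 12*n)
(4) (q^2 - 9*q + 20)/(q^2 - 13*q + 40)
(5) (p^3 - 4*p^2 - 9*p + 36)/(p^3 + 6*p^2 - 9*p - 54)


(1) = (r^2 - r - 2)/(r^2 + r - 30)
(2) = (u + I)/u
(3) = 1/n
(4) = (q - 4)/(q - 8)
(5) = (p - 4)/(p + 6)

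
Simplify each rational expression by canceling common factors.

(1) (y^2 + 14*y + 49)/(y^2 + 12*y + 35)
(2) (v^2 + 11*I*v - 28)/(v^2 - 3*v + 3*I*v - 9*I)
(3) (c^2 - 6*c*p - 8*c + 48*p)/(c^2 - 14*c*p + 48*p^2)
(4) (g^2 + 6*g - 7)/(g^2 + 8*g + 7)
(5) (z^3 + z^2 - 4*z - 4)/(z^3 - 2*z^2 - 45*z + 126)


(1) = (y + 7)/(y + 5)
(2) = (v^2 + 11*I*v - 28)/(v^2 + v*(-3 + 3*I) - 9*I)
(3) = (8 - c)/(-c + 8*p)
(4) = (g - 1)/(g + 1)
(5) = (z^3 + z^2 - 4*z - 4)/(z^3 - 2*z^2 - 45*z + 126)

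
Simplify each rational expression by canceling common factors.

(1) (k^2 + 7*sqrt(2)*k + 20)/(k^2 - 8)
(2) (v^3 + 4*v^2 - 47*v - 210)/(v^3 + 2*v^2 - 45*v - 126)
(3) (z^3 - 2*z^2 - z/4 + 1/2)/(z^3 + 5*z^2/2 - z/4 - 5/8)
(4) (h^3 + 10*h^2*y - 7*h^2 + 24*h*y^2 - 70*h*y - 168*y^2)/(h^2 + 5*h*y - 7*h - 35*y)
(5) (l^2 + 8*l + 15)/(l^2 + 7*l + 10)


(1) = (k + 5*sqrt(2))/(k - 2*sqrt(2))
(2) = (v + 5)/(v + 3)
(3) = (2*z - 4)/(2*z + 5)
(4) = (h^2 + 10*h*y + 24*y^2)/(h + 5*y)
(5) = (l + 3)/(l + 2)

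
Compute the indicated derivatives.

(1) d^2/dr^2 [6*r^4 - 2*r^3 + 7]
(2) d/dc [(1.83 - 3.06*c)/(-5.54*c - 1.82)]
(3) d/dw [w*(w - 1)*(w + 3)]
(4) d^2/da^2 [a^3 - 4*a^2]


(1) = 12*r*(6*r - 1)
(2) = (87.018996*c + 28.587468)/(5.54*c + 1.82)^3
(3) = 3*w^2 + 4*w - 3
(4) = 6*a - 8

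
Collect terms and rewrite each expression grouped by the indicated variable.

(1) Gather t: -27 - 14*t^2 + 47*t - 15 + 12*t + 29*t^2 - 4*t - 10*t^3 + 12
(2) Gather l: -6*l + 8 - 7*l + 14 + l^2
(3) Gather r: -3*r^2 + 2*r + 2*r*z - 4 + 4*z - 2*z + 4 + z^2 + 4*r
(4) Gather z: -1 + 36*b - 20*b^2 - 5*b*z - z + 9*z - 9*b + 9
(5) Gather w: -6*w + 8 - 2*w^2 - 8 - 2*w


(1) = -10*t^3 + 15*t^2 + 55*t - 30
(2) = l^2 - 13*l + 22
(3) = -3*r^2 + r*(2*z + 6) + z^2 + 2*z
(4) = -20*b^2 + 27*b + z*(8 - 5*b) + 8
(5) = -2*w^2 - 8*w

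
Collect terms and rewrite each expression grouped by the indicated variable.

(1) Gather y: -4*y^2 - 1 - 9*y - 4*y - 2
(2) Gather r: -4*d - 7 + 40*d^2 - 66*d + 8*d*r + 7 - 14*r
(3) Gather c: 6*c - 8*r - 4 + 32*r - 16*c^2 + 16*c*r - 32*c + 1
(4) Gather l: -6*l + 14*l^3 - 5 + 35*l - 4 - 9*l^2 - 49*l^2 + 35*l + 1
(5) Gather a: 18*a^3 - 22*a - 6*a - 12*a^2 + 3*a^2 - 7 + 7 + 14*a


(1) = -4*y^2 - 13*y - 3
(2) = 40*d^2 - 70*d + r*(8*d - 14)
(3) = -16*c^2 + c*(16*r - 26) + 24*r - 3
(4) = 14*l^3 - 58*l^2 + 64*l - 8
(5) = 18*a^3 - 9*a^2 - 14*a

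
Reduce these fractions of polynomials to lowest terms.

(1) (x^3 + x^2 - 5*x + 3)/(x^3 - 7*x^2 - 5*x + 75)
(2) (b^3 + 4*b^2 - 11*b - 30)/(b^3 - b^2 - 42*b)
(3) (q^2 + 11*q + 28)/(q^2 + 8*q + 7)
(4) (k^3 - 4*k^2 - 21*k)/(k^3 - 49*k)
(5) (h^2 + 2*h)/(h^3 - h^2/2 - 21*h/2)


(1) = (x^2 - 2*x + 1)/(x^2 - 10*x + 25)
(2) = (b^3 + 4*b^2 - 11*b - 30)/(b^3 - b^2 - 42*b)
(3) = (q + 4)/(q + 1)
(4) = (k + 3)/(k + 7)
(5) = (2*h + 4)/(2*h^2 - h - 21)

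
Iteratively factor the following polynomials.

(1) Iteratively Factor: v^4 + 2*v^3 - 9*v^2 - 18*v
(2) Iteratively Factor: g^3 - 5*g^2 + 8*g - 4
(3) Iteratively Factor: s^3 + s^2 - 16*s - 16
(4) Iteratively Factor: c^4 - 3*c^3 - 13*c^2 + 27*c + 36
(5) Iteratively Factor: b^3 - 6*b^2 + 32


(1) = (v - 3)*(v^3 + 5*v^2 + 6*v) = v*(v - 3)*(v^2 + 5*v + 6) = v*(v - 3)*(v + 3)*(v + 2)
(2) = (g - 2)*(g^2 - 3*g + 2) = (g - 2)^2*(g - 1)
(3) = (s + 4)*(s^2 - 3*s - 4) = (s + 1)*(s + 4)*(s - 4)
(4) = (c + 1)*(c^3 - 4*c^2 - 9*c + 36) = (c - 4)*(c + 1)*(c^2 - 9) = (c - 4)*(c + 1)*(c + 3)*(c - 3)
(5) = (b - 4)*(b^2 - 2*b - 8) = (b - 4)*(b + 2)*(b - 4)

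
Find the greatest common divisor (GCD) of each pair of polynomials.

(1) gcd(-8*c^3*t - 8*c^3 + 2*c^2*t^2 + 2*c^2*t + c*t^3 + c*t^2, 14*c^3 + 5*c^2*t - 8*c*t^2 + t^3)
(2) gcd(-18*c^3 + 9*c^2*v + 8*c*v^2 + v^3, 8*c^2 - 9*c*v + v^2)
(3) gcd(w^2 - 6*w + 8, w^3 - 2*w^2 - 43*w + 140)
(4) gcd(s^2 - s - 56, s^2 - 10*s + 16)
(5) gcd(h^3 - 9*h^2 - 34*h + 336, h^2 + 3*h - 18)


(1) = -2*c + t
(2) = gcd((-c + v)*(3*c + v)*(6*c + v), (-8*c + v)*(-c + v)) = -c + v
(3) = w - 4
(4) = s - 8
(5) = h + 6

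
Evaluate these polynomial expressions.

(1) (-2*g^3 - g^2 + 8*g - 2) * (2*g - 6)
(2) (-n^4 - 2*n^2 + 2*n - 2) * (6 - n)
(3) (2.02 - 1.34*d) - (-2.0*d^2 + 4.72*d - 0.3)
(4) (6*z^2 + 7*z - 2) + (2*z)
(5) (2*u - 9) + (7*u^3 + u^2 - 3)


(1) = -4*g^4 + 10*g^3 + 22*g^2 - 52*g + 12
(2) = n^5 - 6*n^4 + 2*n^3 - 14*n^2 + 14*n - 12
(3) = 2.0*d^2 - 6.06*d + 2.32
(4) = 6*z^2 + 9*z - 2
(5) = 7*u^3 + u^2 + 2*u - 12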